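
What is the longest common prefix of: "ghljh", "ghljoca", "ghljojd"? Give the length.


Words: ghljh, ghljoca, ghljojd
  Position 0: all 'g' => match
  Position 1: all 'h' => match
  Position 2: all 'l' => match
  Position 3: all 'j' => match
  Position 4: ('h', 'o', 'o') => mismatch, stop
LCP = "ghlj" (length 4)

4


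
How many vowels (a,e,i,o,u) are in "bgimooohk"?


Input: bgimooohk
Checking each character:
  'b' at position 0: consonant
  'g' at position 1: consonant
  'i' at position 2: vowel (running total: 1)
  'm' at position 3: consonant
  'o' at position 4: vowel (running total: 2)
  'o' at position 5: vowel (running total: 3)
  'o' at position 6: vowel (running total: 4)
  'h' at position 7: consonant
  'k' at position 8: consonant
Total vowels: 4

4


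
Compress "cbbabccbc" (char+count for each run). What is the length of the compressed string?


Input: cbbabccbc
Runs:
  'c' x 1 => "c1"
  'b' x 2 => "b2"
  'a' x 1 => "a1"
  'b' x 1 => "b1"
  'c' x 2 => "c2"
  'b' x 1 => "b1"
  'c' x 1 => "c1"
Compressed: "c1b2a1b1c2b1c1"
Compressed length: 14

14


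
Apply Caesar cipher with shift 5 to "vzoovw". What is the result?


Caesar cipher: shift "vzoovw" by 5
  'v' (pos 21) + 5 = pos 0 = 'a'
  'z' (pos 25) + 5 = pos 4 = 'e'
  'o' (pos 14) + 5 = pos 19 = 't'
  'o' (pos 14) + 5 = pos 19 = 't'
  'v' (pos 21) + 5 = pos 0 = 'a'
  'w' (pos 22) + 5 = pos 1 = 'b'
Result: aettab

aettab


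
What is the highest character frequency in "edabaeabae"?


Input: edabaeabae
Character counts:
  'a': 4
  'b': 2
  'd': 1
  'e': 3
Maximum frequency: 4

4


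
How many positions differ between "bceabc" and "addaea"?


Comparing "bceabc" and "addaea" position by position:
  Position 0: 'b' vs 'a' => DIFFER
  Position 1: 'c' vs 'd' => DIFFER
  Position 2: 'e' vs 'd' => DIFFER
  Position 3: 'a' vs 'a' => same
  Position 4: 'b' vs 'e' => DIFFER
  Position 5: 'c' vs 'a' => DIFFER
Positions that differ: 5

5


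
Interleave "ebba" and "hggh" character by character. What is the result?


Interleaving "ebba" and "hggh":
  Position 0: 'e' from first, 'h' from second => "eh"
  Position 1: 'b' from first, 'g' from second => "bg"
  Position 2: 'b' from first, 'g' from second => "bg"
  Position 3: 'a' from first, 'h' from second => "ah"
Result: ehbgbgah

ehbgbgah


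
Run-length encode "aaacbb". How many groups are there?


Input: aaacbb
Scanning for consecutive runs:
  Group 1: 'a' x 3 (positions 0-2)
  Group 2: 'c' x 1 (positions 3-3)
  Group 3: 'b' x 2 (positions 4-5)
Total groups: 3

3


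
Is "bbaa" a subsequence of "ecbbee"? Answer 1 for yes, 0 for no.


Check if "bbaa" is a subsequence of "ecbbee"
Greedy scan:
  Position 0 ('e'): no match needed
  Position 1 ('c'): no match needed
  Position 2 ('b'): matches sub[0] = 'b'
  Position 3 ('b'): matches sub[1] = 'b'
  Position 4 ('e'): no match needed
  Position 5 ('e'): no match needed
Only matched 2/4 characters => not a subsequence

0


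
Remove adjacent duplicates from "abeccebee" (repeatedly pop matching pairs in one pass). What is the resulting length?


Input: abeccebee
Stack-based adjacent duplicate removal:
  Read 'a': push. Stack: a
  Read 'b': push. Stack: ab
  Read 'e': push. Stack: abe
  Read 'c': push. Stack: abec
  Read 'c': matches stack top 'c' => pop. Stack: abe
  Read 'e': matches stack top 'e' => pop. Stack: ab
  Read 'b': matches stack top 'b' => pop. Stack: a
  Read 'e': push. Stack: ae
  Read 'e': matches stack top 'e' => pop. Stack: a
Final stack: "a" (length 1)

1


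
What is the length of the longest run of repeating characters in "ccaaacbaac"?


Input: "ccaaacbaac"
Scanning for longest run:
  Position 1 ('c'): continues run of 'c', length=2
  Position 2 ('a'): new char, reset run to 1
  Position 3 ('a'): continues run of 'a', length=2
  Position 4 ('a'): continues run of 'a', length=3
  Position 5 ('c'): new char, reset run to 1
  Position 6 ('b'): new char, reset run to 1
  Position 7 ('a'): new char, reset run to 1
  Position 8 ('a'): continues run of 'a', length=2
  Position 9 ('c'): new char, reset run to 1
Longest run: 'a' with length 3

3


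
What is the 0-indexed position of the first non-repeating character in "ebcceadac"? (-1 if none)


Input: ebcceadac
Character frequencies:
  'a': 2
  'b': 1
  'c': 3
  'd': 1
  'e': 2
Scanning left to right for freq == 1:
  Position 0 ('e'): freq=2, skip
  Position 1 ('b'): unique! => answer = 1

1


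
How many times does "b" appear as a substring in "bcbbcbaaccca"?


Searching for "b" in "bcbbcbaaccca"
Scanning each position:
  Position 0: "b" => MATCH
  Position 1: "c" => no
  Position 2: "b" => MATCH
  Position 3: "b" => MATCH
  Position 4: "c" => no
  Position 5: "b" => MATCH
  Position 6: "a" => no
  Position 7: "a" => no
  Position 8: "c" => no
  Position 9: "c" => no
  Position 10: "c" => no
  Position 11: "a" => no
Total occurrences: 4

4


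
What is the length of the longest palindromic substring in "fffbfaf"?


Input: "fffbfaf"
Checking substrings for palindromes:
  [0:3] "fff" (len 3) => palindrome
  [2:5] "fbf" (len 3) => palindrome
  [4:7] "faf" (len 3) => palindrome
  [0:2] "ff" (len 2) => palindrome
  [1:3] "ff" (len 2) => palindrome
Longest palindromic substring: "fff" with length 3

3


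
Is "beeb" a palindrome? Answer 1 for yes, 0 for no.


Input: beeb
Reversed: beeb
  Compare pos 0 ('b') with pos 3 ('b'): match
  Compare pos 1 ('e') with pos 2 ('e'): match
Result: palindrome

1


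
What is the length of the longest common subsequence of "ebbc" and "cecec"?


LCS of "ebbc" and "cecec"
DP table:
           c    e    c    e    c
      0    0    0    0    0    0
  e   0    0    1    1    1    1
  b   0    0    1    1    1    1
  b   0    0    1    1    1    1
  c   0    1    1    2    2    2
LCS length = dp[4][5] = 2

2


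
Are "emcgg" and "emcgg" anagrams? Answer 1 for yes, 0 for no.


Strings: "emcgg", "emcgg"
Sorted first:  ceggm
Sorted second: ceggm
Sorted forms match => anagrams

1


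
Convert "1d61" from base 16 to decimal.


Input: "1d61" in base 16
Positional expansion:
  Digit '1' (value 1) x 16^3 = 4096
  Digit 'd' (value 13) x 16^2 = 3328
  Digit '6' (value 6) x 16^1 = 96
  Digit '1' (value 1) x 16^0 = 1
Sum = 7521

7521


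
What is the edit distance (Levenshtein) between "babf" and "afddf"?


Computing edit distance: "babf" -> "afddf"
DP table:
           a    f    d    d    f
      0    1    2    3    4    5
  b   1    1    2    3    4    5
  a   2    1    2    3    4    5
  b   3    2    2    3    4    5
  f   4    3    2    3    4    4
Edit distance = dp[4][5] = 4

4


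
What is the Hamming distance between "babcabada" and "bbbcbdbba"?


Comparing "babcabada" and "bbbcbdbba" position by position:
  Position 0: 'b' vs 'b' => same
  Position 1: 'a' vs 'b' => differ
  Position 2: 'b' vs 'b' => same
  Position 3: 'c' vs 'c' => same
  Position 4: 'a' vs 'b' => differ
  Position 5: 'b' vs 'd' => differ
  Position 6: 'a' vs 'b' => differ
  Position 7: 'd' vs 'b' => differ
  Position 8: 'a' vs 'a' => same
Total differences (Hamming distance): 5

5


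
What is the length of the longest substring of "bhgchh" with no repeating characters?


Input: "bhgchh"
Sliding window (track last position of each char):
  Position 0 ('b'): window [0,0] length 1 -- new best
  Position 1 ('h'): window [0,1] length 2 -- new best
  Position 2 ('g'): window [0,2] length 3 -- new best
  Position 3 ('c'): window [0,3] length 4 -- new best
  Position 4 ('h'): repeat (last at 1), move window start to 2
  Position 4 ('h'): window [2,4] length 3
  Position 5 ('h'): repeat (last at 4), move window start to 5
  Position 5 ('h'): window [5,5] length 1
Longest substring with no repeats: "bhgc" with length 4

4


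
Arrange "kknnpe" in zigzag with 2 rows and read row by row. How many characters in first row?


Zigzag "kknnpe" into 2 rows:
Placing characters:
  'k' => row 0
  'k' => row 1
  'n' => row 0
  'n' => row 1
  'p' => row 0
  'e' => row 1
Rows:
  Row 0: "knp"
  Row 1: "kne"
First row length: 3

3


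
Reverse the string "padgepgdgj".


Input: padgepgdgj
Reading characters right to left:
  Position 9: 'j'
  Position 8: 'g'
  Position 7: 'd'
  Position 6: 'g'
  Position 5: 'p'
  Position 4: 'e'
  Position 3: 'g'
  Position 2: 'd'
  Position 1: 'a'
  Position 0: 'p'
Reversed: jgdgpegdap

jgdgpegdap


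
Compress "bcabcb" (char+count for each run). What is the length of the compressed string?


Input: bcabcb
Runs:
  'b' x 1 => "b1"
  'c' x 1 => "c1"
  'a' x 1 => "a1"
  'b' x 1 => "b1"
  'c' x 1 => "c1"
  'b' x 1 => "b1"
Compressed: "b1c1a1b1c1b1"
Compressed length: 12

12


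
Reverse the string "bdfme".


Input: bdfme
Reading characters right to left:
  Position 4: 'e'
  Position 3: 'm'
  Position 2: 'f'
  Position 1: 'd'
  Position 0: 'b'
Reversed: emfdb

emfdb


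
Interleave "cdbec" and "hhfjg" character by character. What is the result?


Interleaving "cdbec" and "hhfjg":
  Position 0: 'c' from first, 'h' from second => "ch"
  Position 1: 'd' from first, 'h' from second => "dh"
  Position 2: 'b' from first, 'f' from second => "bf"
  Position 3: 'e' from first, 'j' from second => "ej"
  Position 4: 'c' from first, 'g' from second => "cg"
Result: chdhbfejcg

chdhbfejcg


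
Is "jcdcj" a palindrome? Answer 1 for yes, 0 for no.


Input: jcdcj
Reversed: jcdcj
  Compare pos 0 ('j') with pos 4 ('j'): match
  Compare pos 1 ('c') with pos 3 ('c'): match
Result: palindrome

1


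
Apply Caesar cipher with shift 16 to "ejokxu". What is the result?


Caesar cipher: shift "ejokxu" by 16
  'e' (pos 4) + 16 = pos 20 = 'u'
  'j' (pos 9) + 16 = pos 25 = 'z'
  'o' (pos 14) + 16 = pos 4 = 'e'
  'k' (pos 10) + 16 = pos 0 = 'a'
  'x' (pos 23) + 16 = pos 13 = 'n'
  'u' (pos 20) + 16 = pos 10 = 'k'
Result: uzeank

uzeank


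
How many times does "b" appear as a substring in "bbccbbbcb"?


Searching for "b" in "bbccbbbcb"
Scanning each position:
  Position 0: "b" => MATCH
  Position 1: "b" => MATCH
  Position 2: "c" => no
  Position 3: "c" => no
  Position 4: "b" => MATCH
  Position 5: "b" => MATCH
  Position 6: "b" => MATCH
  Position 7: "c" => no
  Position 8: "b" => MATCH
Total occurrences: 6

6


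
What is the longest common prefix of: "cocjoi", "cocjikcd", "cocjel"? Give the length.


Words: cocjoi, cocjikcd, cocjel
  Position 0: all 'c' => match
  Position 1: all 'o' => match
  Position 2: all 'c' => match
  Position 3: all 'j' => match
  Position 4: ('o', 'i', 'e') => mismatch, stop
LCP = "cocj" (length 4)

4


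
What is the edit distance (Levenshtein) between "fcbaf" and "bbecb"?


Computing edit distance: "fcbaf" -> "bbecb"
DP table:
           b    b    e    c    b
      0    1    2    3    4    5
  f   1    1    2    3    4    5
  c   2    2    2    3    3    4
  b   3    2    2    3    4    3
  a   4    3    3    3    4    4
  f   5    4    4    4    4    5
Edit distance = dp[5][5] = 5

5


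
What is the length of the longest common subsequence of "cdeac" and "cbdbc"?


LCS of "cdeac" and "cbdbc"
DP table:
           c    b    d    b    c
      0    0    0    0    0    0
  c   0    1    1    1    1    1
  d   0    1    1    2    2    2
  e   0    1    1    2    2    2
  a   0    1    1    2    2    2
  c   0    1    1    2    2    3
LCS length = dp[5][5] = 3

3


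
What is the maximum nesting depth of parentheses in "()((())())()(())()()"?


Input: "()((())())()(())()()"
Tracking depth:
  Position 0 '(': depth becomes 1
  Position 1 ')': depth becomes 0
  Position 2 '(': depth becomes 1
  Position 3 '(': depth becomes 2
  Position 4 '(': depth becomes 3
  Position 5 ')': depth becomes 2
  Position 6 ')': depth becomes 1
  Position 7 '(': depth becomes 2
  Position 8 ')': depth becomes 1
  Position 9 ')': depth becomes 0
  Position 10 '(': depth becomes 1
  Position 11 ')': depth becomes 0
  Position 12 '(': depth becomes 1
  Position 13 '(': depth becomes 2
  Position 14 ')': depth becomes 1
  Position 15 ')': depth becomes 0
  Position 16 '(': depth becomes 1
  Position 17 ')': depth becomes 0
  Position 18 '(': depth becomes 1
  Position 19 ')': depth becomes 0
Maximum depth reached: 3

3


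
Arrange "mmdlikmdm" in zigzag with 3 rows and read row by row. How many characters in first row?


Zigzag "mmdlikmdm" into 3 rows:
Placing characters:
  'm' => row 0
  'm' => row 1
  'd' => row 2
  'l' => row 1
  'i' => row 0
  'k' => row 1
  'm' => row 2
  'd' => row 1
  'm' => row 0
Rows:
  Row 0: "mim"
  Row 1: "mlkd"
  Row 2: "dm"
First row length: 3

3


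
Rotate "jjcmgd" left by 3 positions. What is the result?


Input: "jjcmgd", rotate left by 3
First 3 characters: "jjc"
Remaining characters: "mgd"
Concatenate remaining + first: "mgd" + "jjc" = "mgdjjc"

mgdjjc


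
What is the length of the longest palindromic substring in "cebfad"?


Input: "cebfad"
Checking substrings for palindromes:
  No multi-char palindromic substrings found
Longest palindromic substring: "c" with length 1

1


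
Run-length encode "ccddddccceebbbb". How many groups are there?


Input: ccddddccceebbbb
Scanning for consecutive runs:
  Group 1: 'c' x 2 (positions 0-1)
  Group 2: 'd' x 4 (positions 2-5)
  Group 3: 'c' x 3 (positions 6-8)
  Group 4: 'e' x 2 (positions 9-10)
  Group 5: 'b' x 4 (positions 11-14)
Total groups: 5

5


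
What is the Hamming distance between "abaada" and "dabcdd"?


Comparing "abaada" and "dabcdd" position by position:
  Position 0: 'a' vs 'd' => differ
  Position 1: 'b' vs 'a' => differ
  Position 2: 'a' vs 'b' => differ
  Position 3: 'a' vs 'c' => differ
  Position 4: 'd' vs 'd' => same
  Position 5: 'a' vs 'd' => differ
Total differences (Hamming distance): 5

5


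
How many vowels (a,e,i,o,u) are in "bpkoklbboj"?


Input: bpkoklbboj
Checking each character:
  'b' at position 0: consonant
  'p' at position 1: consonant
  'k' at position 2: consonant
  'o' at position 3: vowel (running total: 1)
  'k' at position 4: consonant
  'l' at position 5: consonant
  'b' at position 6: consonant
  'b' at position 7: consonant
  'o' at position 8: vowel (running total: 2)
  'j' at position 9: consonant
Total vowels: 2

2


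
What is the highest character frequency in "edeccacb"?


Input: edeccacb
Character counts:
  'a': 1
  'b': 1
  'c': 3
  'd': 1
  'e': 2
Maximum frequency: 3

3


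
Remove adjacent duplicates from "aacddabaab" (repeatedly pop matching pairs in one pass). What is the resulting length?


Input: aacddabaab
Stack-based adjacent duplicate removal:
  Read 'a': push. Stack: a
  Read 'a': matches stack top 'a' => pop. Stack: (empty)
  Read 'c': push. Stack: c
  Read 'd': push. Stack: cd
  Read 'd': matches stack top 'd' => pop. Stack: c
  Read 'a': push. Stack: ca
  Read 'b': push. Stack: cab
  Read 'a': push. Stack: caba
  Read 'a': matches stack top 'a' => pop. Stack: cab
  Read 'b': matches stack top 'b' => pop. Stack: ca
Final stack: "ca" (length 2)

2


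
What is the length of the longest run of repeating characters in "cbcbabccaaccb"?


Input: "cbcbabccaaccb"
Scanning for longest run:
  Position 1 ('b'): new char, reset run to 1
  Position 2 ('c'): new char, reset run to 1
  Position 3 ('b'): new char, reset run to 1
  Position 4 ('a'): new char, reset run to 1
  Position 5 ('b'): new char, reset run to 1
  Position 6 ('c'): new char, reset run to 1
  Position 7 ('c'): continues run of 'c', length=2
  Position 8 ('a'): new char, reset run to 1
  Position 9 ('a'): continues run of 'a', length=2
  Position 10 ('c'): new char, reset run to 1
  Position 11 ('c'): continues run of 'c', length=2
  Position 12 ('b'): new char, reset run to 1
Longest run: 'c' with length 2

2


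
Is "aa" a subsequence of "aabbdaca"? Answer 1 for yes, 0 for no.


Check if "aa" is a subsequence of "aabbdaca"
Greedy scan:
  Position 0 ('a'): matches sub[0] = 'a'
  Position 1 ('a'): matches sub[1] = 'a'
  Position 2 ('b'): no match needed
  Position 3 ('b'): no match needed
  Position 4 ('d'): no match needed
  Position 5 ('a'): no match needed
  Position 6 ('c'): no match needed
  Position 7 ('a'): no match needed
All 2 characters matched => is a subsequence

1


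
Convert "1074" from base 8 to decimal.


Input: "1074" in base 8
Positional expansion:
  Digit '1' (value 1) x 8^3 = 512
  Digit '0' (value 0) x 8^2 = 0
  Digit '7' (value 7) x 8^1 = 56
  Digit '4' (value 4) x 8^0 = 4
Sum = 572

572


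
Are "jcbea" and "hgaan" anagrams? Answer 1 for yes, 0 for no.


Strings: "jcbea", "hgaan"
Sorted first:  abcej
Sorted second: aaghn
Differ at position 1: 'b' vs 'a' => not anagrams

0


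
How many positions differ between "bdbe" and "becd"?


Comparing "bdbe" and "becd" position by position:
  Position 0: 'b' vs 'b' => same
  Position 1: 'd' vs 'e' => DIFFER
  Position 2: 'b' vs 'c' => DIFFER
  Position 3: 'e' vs 'd' => DIFFER
Positions that differ: 3

3


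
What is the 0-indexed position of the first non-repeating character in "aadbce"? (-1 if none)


Input: aadbce
Character frequencies:
  'a': 2
  'b': 1
  'c': 1
  'd': 1
  'e': 1
Scanning left to right for freq == 1:
  Position 0 ('a'): freq=2, skip
  Position 1 ('a'): freq=2, skip
  Position 2 ('d'): unique! => answer = 2

2


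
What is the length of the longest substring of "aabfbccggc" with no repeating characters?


Input: "aabfbccggc"
Sliding window (track last position of each char):
  Position 0 ('a'): window [0,0] length 1 -- new best
  Position 1 ('a'): repeat (last at 0), move window start to 1
  Position 1 ('a'): window [1,1] length 1
  Position 2 ('b'): window [1,2] length 2 -- new best
  Position 3 ('f'): window [1,3] length 3 -- new best
  Position 4 ('b'): repeat (last at 2), move window start to 3
  Position 4 ('b'): window [3,4] length 2
  Position 5 ('c'): window [3,5] length 3
  Position 6 ('c'): repeat (last at 5), move window start to 6
  Position 6 ('c'): window [6,6] length 1
  Position 7 ('g'): window [6,7] length 2
  Position 8 ('g'): repeat (last at 7), move window start to 8
  Position 8 ('g'): window [8,8] length 1
  Position 9 ('c'): window [8,9] length 2
Longest substring with no repeats: "abf" with length 3

3


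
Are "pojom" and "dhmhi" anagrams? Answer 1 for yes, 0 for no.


Strings: "pojom", "dhmhi"
Sorted first:  jmoop
Sorted second: dhhim
Differ at position 0: 'j' vs 'd' => not anagrams

0


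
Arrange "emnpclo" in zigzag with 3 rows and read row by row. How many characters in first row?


Zigzag "emnpclo" into 3 rows:
Placing characters:
  'e' => row 0
  'm' => row 1
  'n' => row 2
  'p' => row 1
  'c' => row 0
  'l' => row 1
  'o' => row 2
Rows:
  Row 0: "ec"
  Row 1: "mpl"
  Row 2: "no"
First row length: 2

2


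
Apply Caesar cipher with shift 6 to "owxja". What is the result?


Caesar cipher: shift "owxja" by 6
  'o' (pos 14) + 6 = pos 20 = 'u'
  'w' (pos 22) + 6 = pos 2 = 'c'
  'x' (pos 23) + 6 = pos 3 = 'd'
  'j' (pos 9) + 6 = pos 15 = 'p'
  'a' (pos 0) + 6 = pos 6 = 'g'
Result: ucdpg

ucdpg


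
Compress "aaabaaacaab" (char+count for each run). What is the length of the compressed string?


Input: aaabaaacaab
Runs:
  'a' x 3 => "a3"
  'b' x 1 => "b1"
  'a' x 3 => "a3"
  'c' x 1 => "c1"
  'a' x 2 => "a2"
  'b' x 1 => "b1"
Compressed: "a3b1a3c1a2b1"
Compressed length: 12

12


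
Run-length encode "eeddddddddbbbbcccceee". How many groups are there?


Input: eeddddddddbbbbcccceee
Scanning for consecutive runs:
  Group 1: 'e' x 2 (positions 0-1)
  Group 2: 'd' x 8 (positions 2-9)
  Group 3: 'b' x 4 (positions 10-13)
  Group 4: 'c' x 4 (positions 14-17)
  Group 5: 'e' x 3 (positions 18-20)
Total groups: 5

5


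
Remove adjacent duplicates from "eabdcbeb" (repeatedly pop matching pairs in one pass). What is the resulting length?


Input: eabdcbeb
Stack-based adjacent duplicate removal:
  Read 'e': push. Stack: e
  Read 'a': push. Stack: ea
  Read 'b': push. Stack: eab
  Read 'd': push. Stack: eabd
  Read 'c': push. Stack: eabdc
  Read 'b': push. Stack: eabdcb
  Read 'e': push. Stack: eabdcbe
  Read 'b': push. Stack: eabdcbeb
Final stack: "eabdcbeb" (length 8)

8


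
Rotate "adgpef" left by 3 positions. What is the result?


Input: "adgpef", rotate left by 3
First 3 characters: "adg"
Remaining characters: "pef"
Concatenate remaining + first: "pef" + "adg" = "pefadg"

pefadg


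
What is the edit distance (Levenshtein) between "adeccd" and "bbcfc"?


Computing edit distance: "adeccd" -> "bbcfc"
DP table:
           b    b    c    f    c
      0    1    2    3    4    5
  a   1    1    2    3    4    5
  d   2    2    2    3    4    5
  e   3    3    3    3    4    5
  c   4    4    4    3    4    4
  c   5    5    5    4    4    4
  d   6    6    6    5    5    5
Edit distance = dp[6][5] = 5

5


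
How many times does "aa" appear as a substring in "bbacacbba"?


Searching for "aa" in "bbacacbba"
Scanning each position:
  Position 0: "bb" => no
  Position 1: "ba" => no
  Position 2: "ac" => no
  Position 3: "ca" => no
  Position 4: "ac" => no
  Position 5: "cb" => no
  Position 6: "bb" => no
  Position 7: "ba" => no
Total occurrences: 0

0


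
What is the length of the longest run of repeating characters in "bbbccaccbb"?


Input: "bbbccaccbb"
Scanning for longest run:
  Position 1 ('b'): continues run of 'b', length=2
  Position 2 ('b'): continues run of 'b', length=3
  Position 3 ('c'): new char, reset run to 1
  Position 4 ('c'): continues run of 'c', length=2
  Position 5 ('a'): new char, reset run to 1
  Position 6 ('c'): new char, reset run to 1
  Position 7 ('c'): continues run of 'c', length=2
  Position 8 ('b'): new char, reset run to 1
  Position 9 ('b'): continues run of 'b', length=2
Longest run: 'b' with length 3

3


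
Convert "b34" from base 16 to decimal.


Input: "b34" in base 16
Positional expansion:
  Digit 'b' (value 11) x 16^2 = 2816
  Digit '3' (value 3) x 16^1 = 48
  Digit '4' (value 4) x 16^0 = 4
Sum = 2868

2868


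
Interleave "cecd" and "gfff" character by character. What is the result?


Interleaving "cecd" and "gfff":
  Position 0: 'c' from first, 'g' from second => "cg"
  Position 1: 'e' from first, 'f' from second => "ef"
  Position 2: 'c' from first, 'f' from second => "cf"
  Position 3: 'd' from first, 'f' from second => "df"
Result: cgefcfdf

cgefcfdf


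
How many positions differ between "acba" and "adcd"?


Comparing "acba" and "adcd" position by position:
  Position 0: 'a' vs 'a' => same
  Position 1: 'c' vs 'd' => DIFFER
  Position 2: 'b' vs 'c' => DIFFER
  Position 3: 'a' vs 'd' => DIFFER
Positions that differ: 3

3


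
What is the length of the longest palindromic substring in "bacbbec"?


Input: "bacbbec"
Checking substrings for palindromes:
  [3:5] "bb" (len 2) => palindrome
Longest palindromic substring: "bb" with length 2

2


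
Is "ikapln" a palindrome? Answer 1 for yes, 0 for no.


Input: ikapln
Reversed: nlpaki
  Compare pos 0 ('i') with pos 5 ('n'): MISMATCH
  Compare pos 1 ('k') with pos 4 ('l'): MISMATCH
  Compare pos 2 ('a') with pos 3 ('p'): MISMATCH
Result: not a palindrome

0


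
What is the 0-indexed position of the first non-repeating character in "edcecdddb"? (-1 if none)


Input: edcecdddb
Character frequencies:
  'b': 1
  'c': 2
  'd': 4
  'e': 2
Scanning left to right for freq == 1:
  Position 0 ('e'): freq=2, skip
  Position 1 ('d'): freq=4, skip
  Position 2 ('c'): freq=2, skip
  Position 3 ('e'): freq=2, skip
  Position 4 ('c'): freq=2, skip
  Position 5 ('d'): freq=4, skip
  Position 6 ('d'): freq=4, skip
  Position 7 ('d'): freq=4, skip
  Position 8 ('b'): unique! => answer = 8

8


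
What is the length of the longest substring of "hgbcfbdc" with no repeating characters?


Input: "hgbcfbdc"
Sliding window (track last position of each char):
  Position 0 ('h'): window [0,0] length 1 -- new best
  Position 1 ('g'): window [0,1] length 2 -- new best
  Position 2 ('b'): window [0,2] length 3 -- new best
  Position 3 ('c'): window [0,3] length 4 -- new best
  Position 4 ('f'): window [0,4] length 5 -- new best
  Position 5 ('b'): repeat (last at 2), move window start to 3
  Position 5 ('b'): window [3,5] length 3
  Position 6 ('d'): window [3,6] length 4
  Position 7 ('c'): repeat (last at 3), move window start to 4
  Position 7 ('c'): window [4,7] length 4
Longest substring with no repeats: "hgbcf" with length 5

5


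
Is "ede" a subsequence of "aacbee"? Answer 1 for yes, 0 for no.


Check if "ede" is a subsequence of "aacbee"
Greedy scan:
  Position 0 ('a'): no match needed
  Position 1 ('a'): no match needed
  Position 2 ('c'): no match needed
  Position 3 ('b'): no match needed
  Position 4 ('e'): matches sub[0] = 'e'
  Position 5 ('e'): no match needed
Only matched 1/3 characters => not a subsequence

0


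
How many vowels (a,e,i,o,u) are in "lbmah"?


Input: lbmah
Checking each character:
  'l' at position 0: consonant
  'b' at position 1: consonant
  'm' at position 2: consonant
  'a' at position 3: vowel (running total: 1)
  'h' at position 4: consonant
Total vowels: 1

1


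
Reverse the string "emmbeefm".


Input: emmbeefm
Reading characters right to left:
  Position 7: 'm'
  Position 6: 'f'
  Position 5: 'e'
  Position 4: 'e'
  Position 3: 'b'
  Position 2: 'm'
  Position 1: 'm'
  Position 0: 'e'
Reversed: mfeebmme

mfeebmme


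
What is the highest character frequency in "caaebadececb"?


Input: caaebadececb
Character counts:
  'a': 3
  'b': 2
  'c': 3
  'd': 1
  'e': 3
Maximum frequency: 3

3


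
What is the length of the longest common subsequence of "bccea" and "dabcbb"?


LCS of "bccea" and "dabcbb"
DP table:
           d    a    b    c    b    b
      0    0    0    0    0    0    0
  b   0    0    0    1    1    1    1
  c   0    0    0    1    2    2    2
  c   0    0    0    1    2    2    2
  e   0    0    0    1    2    2    2
  a   0    0    1    1    2    2    2
LCS length = dp[5][6] = 2

2


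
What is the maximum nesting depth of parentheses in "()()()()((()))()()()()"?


Input: "()()()()((()))()()()()"
Tracking depth:
  Position 0 '(': depth becomes 1
  Position 1 ')': depth becomes 0
  Position 2 '(': depth becomes 1
  Position 3 ')': depth becomes 0
  Position 4 '(': depth becomes 1
  Position 5 ')': depth becomes 0
  Position 6 '(': depth becomes 1
  Position 7 ')': depth becomes 0
  Position 8 '(': depth becomes 1
  Position 9 '(': depth becomes 2
  Position 10 '(': depth becomes 3
  Position 11 ')': depth becomes 2
  Position 12 ')': depth becomes 1
  Position 13 ')': depth becomes 0
  Position 14 '(': depth becomes 1
  Position 15 ')': depth becomes 0
  Position 16 '(': depth becomes 1
  Position 17 ')': depth becomes 0
  Position 18 '(': depth becomes 1
  Position 19 ')': depth becomes 0
  Position 20 '(': depth becomes 1
  Position 21 ')': depth becomes 0
Maximum depth reached: 3

3


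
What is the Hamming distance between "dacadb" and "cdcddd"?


Comparing "dacadb" and "cdcddd" position by position:
  Position 0: 'd' vs 'c' => differ
  Position 1: 'a' vs 'd' => differ
  Position 2: 'c' vs 'c' => same
  Position 3: 'a' vs 'd' => differ
  Position 4: 'd' vs 'd' => same
  Position 5: 'b' vs 'd' => differ
Total differences (Hamming distance): 4

4


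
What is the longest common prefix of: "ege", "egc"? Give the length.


Words: ege, egc
  Position 0: all 'e' => match
  Position 1: all 'g' => match
  Position 2: ('e', 'c') => mismatch, stop
LCP = "eg" (length 2)

2


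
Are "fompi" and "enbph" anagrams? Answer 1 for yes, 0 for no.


Strings: "fompi", "enbph"
Sorted first:  fimop
Sorted second: behnp
Differ at position 0: 'f' vs 'b' => not anagrams

0


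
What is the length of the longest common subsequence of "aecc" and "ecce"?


LCS of "aecc" and "ecce"
DP table:
           e    c    c    e
      0    0    0    0    0
  a   0    0    0    0    0
  e   0    1    1    1    1
  c   0    1    2    2    2
  c   0    1    2    3    3
LCS length = dp[4][4] = 3

3


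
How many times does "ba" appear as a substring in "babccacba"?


Searching for "ba" in "babccacba"
Scanning each position:
  Position 0: "ba" => MATCH
  Position 1: "ab" => no
  Position 2: "bc" => no
  Position 3: "cc" => no
  Position 4: "ca" => no
  Position 5: "ac" => no
  Position 6: "cb" => no
  Position 7: "ba" => MATCH
Total occurrences: 2

2


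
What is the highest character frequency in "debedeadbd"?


Input: debedeadbd
Character counts:
  'a': 1
  'b': 2
  'd': 4
  'e': 3
Maximum frequency: 4

4


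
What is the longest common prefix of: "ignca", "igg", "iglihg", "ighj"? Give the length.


Words: ignca, igg, iglihg, ighj
  Position 0: all 'i' => match
  Position 1: all 'g' => match
  Position 2: ('n', 'g', 'l', 'h') => mismatch, stop
LCP = "ig" (length 2)

2


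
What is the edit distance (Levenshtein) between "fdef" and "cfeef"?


Computing edit distance: "fdef" -> "cfeef"
DP table:
           c    f    e    e    f
      0    1    2    3    4    5
  f   1    1    1    2    3    4
  d   2    2    2    2    3    4
  e   3    3    3    2    2    3
  f   4    4    3    3    3    2
Edit distance = dp[4][5] = 2

2


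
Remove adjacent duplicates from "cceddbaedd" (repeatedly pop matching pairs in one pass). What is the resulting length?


Input: cceddbaedd
Stack-based adjacent duplicate removal:
  Read 'c': push. Stack: c
  Read 'c': matches stack top 'c' => pop. Stack: (empty)
  Read 'e': push. Stack: e
  Read 'd': push. Stack: ed
  Read 'd': matches stack top 'd' => pop. Stack: e
  Read 'b': push. Stack: eb
  Read 'a': push. Stack: eba
  Read 'e': push. Stack: ebae
  Read 'd': push. Stack: ebaed
  Read 'd': matches stack top 'd' => pop. Stack: ebae
Final stack: "ebae" (length 4)

4


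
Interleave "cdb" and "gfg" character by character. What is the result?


Interleaving "cdb" and "gfg":
  Position 0: 'c' from first, 'g' from second => "cg"
  Position 1: 'd' from first, 'f' from second => "df"
  Position 2: 'b' from first, 'g' from second => "bg"
Result: cgdfbg

cgdfbg


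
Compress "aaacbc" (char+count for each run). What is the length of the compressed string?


Input: aaacbc
Runs:
  'a' x 3 => "a3"
  'c' x 1 => "c1"
  'b' x 1 => "b1"
  'c' x 1 => "c1"
Compressed: "a3c1b1c1"
Compressed length: 8

8


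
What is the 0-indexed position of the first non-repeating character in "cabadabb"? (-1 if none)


Input: cabadabb
Character frequencies:
  'a': 3
  'b': 3
  'c': 1
  'd': 1
Scanning left to right for freq == 1:
  Position 0 ('c'): unique! => answer = 0

0


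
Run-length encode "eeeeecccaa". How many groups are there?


Input: eeeeecccaa
Scanning for consecutive runs:
  Group 1: 'e' x 5 (positions 0-4)
  Group 2: 'c' x 3 (positions 5-7)
  Group 3: 'a' x 2 (positions 8-9)
Total groups: 3

3


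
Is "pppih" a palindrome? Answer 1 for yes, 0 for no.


Input: pppih
Reversed: hippp
  Compare pos 0 ('p') with pos 4 ('h'): MISMATCH
  Compare pos 1 ('p') with pos 3 ('i'): MISMATCH
Result: not a palindrome

0


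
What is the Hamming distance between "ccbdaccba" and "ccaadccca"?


Comparing "ccbdaccba" and "ccaadccca" position by position:
  Position 0: 'c' vs 'c' => same
  Position 1: 'c' vs 'c' => same
  Position 2: 'b' vs 'a' => differ
  Position 3: 'd' vs 'a' => differ
  Position 4: 'a' vs 'd' => differ
  Position 5: 'c' vs 'c' => same
  Position 6: 'c' vs 'c' => same
  Position 7: 'b' vs 'c' => differ
  Position 8: 'a' vs 'a' => same
Total differences (Hamming distance): 4

4


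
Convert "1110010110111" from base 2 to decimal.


Input: "1110010110111" in base 2
Positional expansion:
  Digit '1' (value 1) x 2^12 = 4096
  Digit '1' (value 1) x 2^11 = 2048
  Digit '1' (value 1) x 2^10 = 1024
  Digit '0' (value 0) x 2^9 = 0
  Digit '0' (value 0) x 2^8 = 0
  Digit '1' (value 1) x 2^7 = 128
  Digit '0' (value 0) x 2^6 = 0
  Digit '1' (value 1) x 2^5 = 32
  Digit '1' (value 1) x 2^4 = 16
  Digit '0' (value 0) x 2^3 = 0
  Digit '1' (value 1) x 2^2 = 4
  Digit '1' (value 1) x 2^1 = 2
  Digit '1' (value 1) x 2^0 = 1
Sum = 7351

7351


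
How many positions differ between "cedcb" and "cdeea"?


Comparing "cedcb" and "cdeea" position by position:
  Position 0: 'c' vs 'c' => same
  Position 1: 'e' vs 'd' => DIFFER
  Position 2: 'd' vs 'e' => DIFFER
  Position 3: 'c' vs 'e' => DIFFER
  Position 4: 'b' vs 'a' => DIFFER
Positions that differ: 4

4


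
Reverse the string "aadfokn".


Input: aadfokn
Reading characters right to left:
  Position 6: 'n'
  Position 5: 'k'
  Position 4: 'o'
  Position 3: 'f'
  Position 2: 'd'
  Position 1: 'a'
  Position 0: 'a'
Reversed: nkofdaa

nkofdaa


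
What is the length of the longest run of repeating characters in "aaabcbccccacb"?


Input: "aaabcbccccacb"
Scanning for longest run:
  Position 1 ('a'): continues run of 'a', length=2
  Position 2 ('a'): continues run of 'a', length=3
  Position 3 ('b'): new char, reset run to 1
  Position 4 ('c'): new char, reset run to 1
  Position 5 ('b'): new char, reset run to 1
  Position 6 ('c'): new char, reset run to 1
  Position 7 ('c'): continues run of 'c', length=2
  Position 8 ('c'): continues run of 'c', length=3
  Position 9 ('c'): continues run of 'c', length=4
  Position 10 ('a'): new char, reset run to 1
  Position 11 ('c'): new char, reset run to 1
  Position 12 ('b'): new char, reset run to 1
Longest run: 'c' with length 4

4


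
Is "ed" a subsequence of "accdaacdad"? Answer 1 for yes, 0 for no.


Check if "ed" is a subsequence of "accdaacdad"
Greedy scan:
  Position 0 ('a'): no match needed
  Position 1 ('c'): no match needed
  Position 2 ('c'): no match needed
  Position 3 ('d'): no match needed
  Position 4 ('a'): no match needed
  Position 5 ('a'): no match needed
  Position 6 ('c'): no match needed
  Position 7 ('d'): no match needed
  Position 8 ('a'): no match needed
  Position 9 ('d'): no match needed
Only matched 0/2 characters => not a subsequence

0


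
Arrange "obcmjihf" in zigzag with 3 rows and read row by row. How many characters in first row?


Zigzag "obcmjihf" into 3 rows:
Placing characters:
  'o' => row 0
  'b' => row 1
  'c' => row 2
  'm' => row 1
  'j' => row 0
  'i' => row 1
  'h' => row 2
  'f' => row 1
Rows:
  Row 0: "oj"
  Row 1: "bmif"
  Row 2: "ch"
First row length: 2

2


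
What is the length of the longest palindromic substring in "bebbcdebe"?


Input: "bebbcdebe"
Checking substrings for palindromes:
  [0:3] "beb" (len 3) => palindrome
  [6:9] "ebe" (len 3) => palindrome
  [2:4] "bb" (len 2) => palindrome
Longest palindromic substring: "beb" with length 3

3


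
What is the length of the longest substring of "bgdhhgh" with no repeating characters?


Input: "bgdhhgh"
Sliding window (track last position of each char):
  Position 0 ('b'): window [0,0] length 1 -- new best
  Position 1 ('g'): window [0,1] length 2 -- new best
  Position 2 ('d'): window [0,2] length 3 -- new best
  Position 3 ('h'): window [0,3] length 4 -- new best
  Position 4 ('h'): repeat (last at 3), move window start to 4
  Position 4 ('h'): window [4,4] length 1
  Position 5 ('g'): window [4,5] length 2
  Position 6 ('h'): repeat (last at 4), move window start to 5
  Position 6 ('h'): window [5,6] length 2
Longest substring with no repeats: "bgdh" with length 4

4


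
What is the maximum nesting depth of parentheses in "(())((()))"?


Input: "(())((()))"
Tracking depth:
  Position 0 '(': depth becomes 1
  Position 1 '(': depth becomes 2
  Position 2 ')': depth becomes 1
  Position 3 ')': depth becomes 0
  Position 4 '(': depth becomes 1
  Position 5 '(': depth becomes 2
  Position 6 '(': depth becomes 3
  Position 7 ')': depth becomes 2
  Position 8 ')': depth becomes 1
  Position 9 ')': depth becomes 0
Maximum depth reached: 3

3


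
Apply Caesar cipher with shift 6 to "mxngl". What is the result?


Caesar cipher: shift "mxngl" by 6
  'm' (pos 12) + 6 = pos 18 = 's'
  'x' (pos 23) + 6 = pos 3 = 'd'
  'n' (pos 13) + 6 = pos 19 = 't'
  'g' (pos 6) + 6 = pos 12 = 'm'
  'l' (pos 11) + 6 = pos 17 = 'r'
Result: sdtmr

sdtmr


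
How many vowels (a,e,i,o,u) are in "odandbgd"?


Input: odandbgd
Checking each character:
  'o' at position 0: vowel (running total: 1)
  'd' at position 1: consonant
  'a' at position 2: vowel (running total: 2)
  'n' at position 3: consonant
  'd' at position 4: consonant
  'b' at position 5: consonant
  'g' at position 6: consonant
  'd' at position 7: consonant
Total vowels: 2

2


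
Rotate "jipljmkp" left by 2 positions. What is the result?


Input: "jipljmkp", rotate left by 2
First 2 characters: "ji"
Remaining characters: "pljmkp"
Concatenate remaining + first: "pljmkp" + "ji" = "pljmkpji"

pljmkpji


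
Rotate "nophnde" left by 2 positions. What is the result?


Input: "nophnde", rotate left by 2
First 2 characters: "no"
Remaining characters: "phnde"
Concatenate remaining + first: "phnde" + "no" = "phndeno"

phndeno


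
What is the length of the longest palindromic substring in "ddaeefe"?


Input: "ddaeefe"
Checking substrings for palindromes:
  [4:7] "efe" (len 3) => palindrome
  [0:2] "dd" (len 2) => palindrome
  [3:5] "ee" (len 2) => palindrome
Longest palindromic substring: "efe" with length 3

3


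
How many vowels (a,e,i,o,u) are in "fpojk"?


Input: fpojk
Checking each character:
  'f' at position 0: consonant
  'p' at position 1: consonant
  'o' at position 2: vowel (running total: 1)
  'j' at position 3: consonant
  'k' at position 4: consonant
Total vowels: 1

1


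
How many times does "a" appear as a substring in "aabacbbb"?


Searching for "a" in "aabacbbb"
Scanning each position:
  Position 0: "a" => MATCH
  Position 1: "a" => MATCH
  Position 2: "b" => no
  Position 3: "a" => MATCH
  Position 4: "c" => no
  Position 5: "b" => no
  Position 6: "b" => no
  Position 7: "b" => no
Total occurrences: 3

3


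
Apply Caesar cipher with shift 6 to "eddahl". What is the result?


Caesar cipher: shift "eddahl" by 6
  'e' (pos 4) + 6 = pos 10 = 'k'
  'd' (pos 3) + 6 = pos 9 = 'j'
  'd' (pos 3) + 6 = pos 9 = 'j'
  'a' (pos 0) + 6 = pos 6 = 'g'
  'h' (pos 7) + 6 = pos 13 = 'n'
  'l' (pos 11) + 6 = pos 17 = 'r'
Result: kjjgnr

kjjgnr


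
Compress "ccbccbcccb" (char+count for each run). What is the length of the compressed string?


Input: ccbccbcccb
Runs:
  'c' x 2 => "c2"
  'b' x 1 => "b1"
  'c' x 2 => "c2"
  'b' x 1 => "b1"
  'c' x 3 => "c3"
  'b' x 1 => "b1"
Compressed: "c2b1c2b1c3b1"
Compressed length: 12

12


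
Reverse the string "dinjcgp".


Input: dinjcgp
Reading characters right to left:
  Position 6: 'p'
  Position 5: 'g'
  Position 4: 'c'
  Position 3: 'j'
  Position 2: 'n'
  Position 1: 'i'
  Position 0: 'd'
Reversed: pgcjnid

pgcjnid


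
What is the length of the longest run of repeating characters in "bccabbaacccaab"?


Input: "bccabbaacccaab"
Scanning for longest run:
  Position 1 ('c'): new char, reset run to 1
  Position 2 ('c'): continues run of 'c', length=2
  Position 3 ('a'): new char, reset run to 1
  Position 4 ('b'): new char, reset run to 1
  Position 5 ('b'): continues run of 'b', length=2
  Position 6 ('a'): new char, reset run to 1
  Position 7 ('a'): continues run of 'a', length=2
  Position 8 ('c'): new char, reset run to 1
  Position 9 ('c'): continues run of 'c', length=2
  Position 10 ('c'): continues run of 'c', length=3
  Position 11 ('a'): new char, reset run to 1
  Position 12 ('a'): continues run of 'a', length=2
  Position 13 ('b'): new char, reset run to 1
Longest run: 'c' with length 3

3


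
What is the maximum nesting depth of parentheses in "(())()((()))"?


Input: "(())()((()))"
Tracking depth:
  Position 0 '(': depth becomes 1
  Position 1 '(': depth becomes 2
  Position 2 ')': depth becomes 1
  Position 3 ')': depth becomes 0
  Position 4 '(': depth becomes 1
  Position 5 ')': depth becomes 0
  Position 6 '(': depth becomes 1
  Position 7 '(': depth becomes 2
  Position 8 '(': depth becomes 3
  Position 9 ')': depth becomes 2
  Position 10 ')': depth becomes 1
  Position 11 ')': depth becomes 0
Maximum depth reached: 3

3


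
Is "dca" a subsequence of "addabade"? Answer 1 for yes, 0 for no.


Check if "dca" is a subsequence of "addabade"
Greedy scan:
  Position 0 ('a'): no match needed
  Position 1 ('d'): matches sub[0] = 'd'
  Position 2 ('d'): no match needed
  Position 3 ('a'): no match needed
  Position 4 ('b'): no match needed
  Position 5 ('a'): no match needed
  Position 6 ('d'): no match needed
  Position 7 ('e'): no match needed
Only matched 1/3 characters => not a subsequence

0
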